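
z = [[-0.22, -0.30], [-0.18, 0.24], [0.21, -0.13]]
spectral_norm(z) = 0.41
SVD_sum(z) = [[0.03,-0.27], [-0.03,0.26], [0.02,-0.15]] + [[-0.25, -0.03], [-0.15, -0.02], [0.19, 0.02]]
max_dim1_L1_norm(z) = 0.52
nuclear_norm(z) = 0.76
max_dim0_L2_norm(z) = 0.41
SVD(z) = [[0.67, 0.71],[-0.64, 0.43],[0.38, -0.55]] @ diag([0.40620798307126027, 0.3526968591994813]) @ [[0.11, -0.99],  [-0.99, -0.11]]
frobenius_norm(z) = 0.54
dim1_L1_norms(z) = [0.52, 0.42, 0.34]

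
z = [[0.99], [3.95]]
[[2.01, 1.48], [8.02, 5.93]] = z @ [[2.03, 1.50]]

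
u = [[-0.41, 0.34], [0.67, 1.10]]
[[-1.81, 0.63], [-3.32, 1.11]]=u @ [[1.26,-0.46], [-3.79,1.29]]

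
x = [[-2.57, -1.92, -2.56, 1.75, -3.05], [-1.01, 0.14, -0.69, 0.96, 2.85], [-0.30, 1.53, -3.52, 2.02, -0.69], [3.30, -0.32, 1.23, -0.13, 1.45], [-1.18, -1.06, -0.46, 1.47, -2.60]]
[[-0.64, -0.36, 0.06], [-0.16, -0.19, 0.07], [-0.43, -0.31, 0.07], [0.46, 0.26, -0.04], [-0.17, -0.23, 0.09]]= x @ [[0.09, 0.07, -0.02],  [0.04, -0.02, 0.02],  [0.15, 0.01, 0.03],  [0.03, -0.11, 0.07],  [-0.00, 0.00, -0.00]]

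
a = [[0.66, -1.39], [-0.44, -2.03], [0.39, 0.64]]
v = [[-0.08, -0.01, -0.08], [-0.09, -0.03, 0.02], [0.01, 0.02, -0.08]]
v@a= [[-0.08, 0.08], [-0.04, 0.20], [-0.03, -0.11]]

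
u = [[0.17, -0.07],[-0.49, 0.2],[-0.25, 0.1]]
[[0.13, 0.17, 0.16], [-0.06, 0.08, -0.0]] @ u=[[-0.1, 0.04], [-0.05, 0.02]]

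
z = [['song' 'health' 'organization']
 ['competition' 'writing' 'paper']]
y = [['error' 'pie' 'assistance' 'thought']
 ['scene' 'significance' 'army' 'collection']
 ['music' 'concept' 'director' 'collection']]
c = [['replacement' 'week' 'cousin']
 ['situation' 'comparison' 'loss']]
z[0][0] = 'song'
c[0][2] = 'cousin'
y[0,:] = ['error', 'pie', 'assistance', 'thought']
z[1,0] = 'competition'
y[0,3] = 'thought'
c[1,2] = 'loss'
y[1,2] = 'army'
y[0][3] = 'thought'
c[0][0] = 'replacement'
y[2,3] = 'collection'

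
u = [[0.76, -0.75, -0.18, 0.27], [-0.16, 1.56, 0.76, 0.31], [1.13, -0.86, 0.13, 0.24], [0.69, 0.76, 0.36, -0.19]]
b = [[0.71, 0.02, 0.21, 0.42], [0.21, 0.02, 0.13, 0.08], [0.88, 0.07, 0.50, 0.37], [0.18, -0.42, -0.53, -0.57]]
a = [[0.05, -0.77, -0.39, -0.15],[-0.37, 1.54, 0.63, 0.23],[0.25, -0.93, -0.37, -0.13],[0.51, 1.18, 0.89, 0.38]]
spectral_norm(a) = 2.61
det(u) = -0.28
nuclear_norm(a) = 3.38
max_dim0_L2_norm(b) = 1.16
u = b + a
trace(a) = 1.60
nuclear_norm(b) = 2.44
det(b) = -0.00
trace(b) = 0.66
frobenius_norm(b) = 1.67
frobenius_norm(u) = 2.77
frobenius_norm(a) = 2.72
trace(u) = 2.26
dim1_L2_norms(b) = [0.85, 0.26, 1.08, 0.9]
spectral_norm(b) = 1.44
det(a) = -0.00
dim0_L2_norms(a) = [0.68, 2.29, 1.22, 0.49]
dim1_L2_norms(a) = [0.88, 1.72, 1.04, 1.61]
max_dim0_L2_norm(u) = 2.08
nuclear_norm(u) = 4.42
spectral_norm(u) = 2.30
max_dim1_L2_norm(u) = 1.77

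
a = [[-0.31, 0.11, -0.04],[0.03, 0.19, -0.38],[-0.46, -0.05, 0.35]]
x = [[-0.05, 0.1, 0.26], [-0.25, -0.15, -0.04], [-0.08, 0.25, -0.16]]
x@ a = [[-0.10, 0.00, 0.05], [0.09, -0.05, 0.05], [0.11, 0.05, -0.15]]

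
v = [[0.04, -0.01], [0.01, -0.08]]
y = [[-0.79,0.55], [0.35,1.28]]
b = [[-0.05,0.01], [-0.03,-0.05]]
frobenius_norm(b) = 0.08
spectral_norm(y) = 1.39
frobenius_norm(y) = 1.64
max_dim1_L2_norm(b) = 0.06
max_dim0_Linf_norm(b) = 0.05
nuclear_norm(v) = 0.12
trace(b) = -0.10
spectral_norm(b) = 0.06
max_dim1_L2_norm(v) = 0.08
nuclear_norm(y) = 2.26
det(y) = -1.20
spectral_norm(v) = 0.08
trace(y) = 0.49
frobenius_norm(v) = 0.09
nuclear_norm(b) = 0.11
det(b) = 0.00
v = b @ y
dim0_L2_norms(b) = [0.06, 0.05]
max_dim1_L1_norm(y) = 1.63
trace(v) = -0.04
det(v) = -0.00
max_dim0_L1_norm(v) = 0.09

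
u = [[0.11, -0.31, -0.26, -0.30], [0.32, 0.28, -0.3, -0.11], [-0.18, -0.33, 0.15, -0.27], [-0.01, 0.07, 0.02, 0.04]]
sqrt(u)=[[0.39+0.07j,-0.44+0.03j,-0.49+0.08j,(-0.91+0.54j)], [(0.3-0.02j),0.58-0.01j,-0.20-0.02j,-0.02-0.14j], [(-0.13+0.05j),-0.41+0.02j,0.21+0.06j,-0.73+0.38j], [(-0.05+0.01j),0.08+0.01j,(0.04+0.01j),0.22+0.09j]]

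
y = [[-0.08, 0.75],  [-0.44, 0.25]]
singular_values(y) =[0.83, 0.37]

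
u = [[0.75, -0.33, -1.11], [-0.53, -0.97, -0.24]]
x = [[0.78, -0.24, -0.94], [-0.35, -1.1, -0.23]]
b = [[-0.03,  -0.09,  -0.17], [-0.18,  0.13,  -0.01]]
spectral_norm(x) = 1.30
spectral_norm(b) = 0.23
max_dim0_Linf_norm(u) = 1.11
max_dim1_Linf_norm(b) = 0.18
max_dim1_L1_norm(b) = 0.32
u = x + b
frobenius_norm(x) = 1.71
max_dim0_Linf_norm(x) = 1.1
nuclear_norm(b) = 0.42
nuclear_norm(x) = 2.42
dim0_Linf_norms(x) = [0.78, 1.1, 0.94]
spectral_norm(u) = 1.40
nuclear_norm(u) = 2.51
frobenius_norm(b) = 0.30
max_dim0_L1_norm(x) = 1.34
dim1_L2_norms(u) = [1.38, 1.13]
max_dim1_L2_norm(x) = 1.24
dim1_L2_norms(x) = [1.24, 1.18]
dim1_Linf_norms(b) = [0.17, 0.18]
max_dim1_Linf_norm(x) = 1.1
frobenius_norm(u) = 1.78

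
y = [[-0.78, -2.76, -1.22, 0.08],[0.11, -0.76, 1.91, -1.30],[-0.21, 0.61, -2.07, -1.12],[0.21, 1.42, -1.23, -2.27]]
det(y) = -2.10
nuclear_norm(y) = 9.44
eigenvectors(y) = [[-0.95+0.00j, -0.83+0.00j, -0.83-0.00j, (0.16+0j)], [0.25+0.00j, -0.11+0.40j, (-0.11-0.4j), -0.11+0.00j], [0.17+0.00j, -0.08+0.02j, (-0.08-0.02j), (0.65+0j)], [-0.02+0.00j, (0.18+0.3j), (0.18-0.3j), (0.74+0j)]]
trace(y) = -5.88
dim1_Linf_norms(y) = [2.76, 1.91, 2.07, 2.27]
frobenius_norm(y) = 5.51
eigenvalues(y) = [(0.17+0j), (-1.28+1.34j), (-1.28-1.34j), (-3.5+0j)]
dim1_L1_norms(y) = [4.84, 4.08, 4.01, 5.13]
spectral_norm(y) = 3.80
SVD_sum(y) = [[-0.08, -0.73, 0.64, 0.62],[-0.06, -0.53, 0.46, 0.45],[0.14, 1.34, -1.18, -1.14],[0.19, 1.77, -1.56, -1.51]] + [[-0.69, -1.69, -2.11, 0.12], [0.26, 0.65, 0.81, -0.05], [-0.30, -0.73, -0.91, 0.05], [0.02, 0.05, 0.06, -0.00]] + [[-0.03, -0.34, 0.25, -0.66], [-0.08, -0.88, 0.64, -1.7], [-0.00, -0.02, 0.01, -0.03], [-0.03, -0.39, 0.28, -0.76]] + [[0.02,-0.0,-0.0,0.0],[-0.02,0.0,0.0,-0.00],[-0.05,0.01,0.01,-0.0],[0.04,-0.01,-0.01,0.0]]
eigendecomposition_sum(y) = [[(0.09+0j), (-0.13+0j), -0.27+0.00j, 0.20+0.00j],[-0.02-0.00j, 0.04-0.00j, (0.07+0j), -0.05-0.00j],[-0.02-0.00j, 0.02-0.00j, 0.05+0.00j, -0.03-0.00j],[0j, -0.00+0.00j, (-0.01+0j), 0j]] + [[(-0.42+0.23j), -1.42-0.29j, (-0.21+1.58j), 0.07-1.48j], [0.06+0.23j, -0.33+0.65j, 0.74+0.31j, (-0.71-0.22j)], [(-0.04+0.03j), (-0.15+0.01j), (0.02+0.16j), -0.03-0.15j], [(0.17+0.1j), (0.21+0.58j), 0.62-0.27j, (-0.55+0.3j)]] + [[(-0.42-0.23j),(-1.42+0.29j),(-0.21-1.58j),0.07+1.48j], [(0.06-0.23j),-0.33-0.65j,(0.74-0.31j),(-0.71+0.22j)], [(-0.04-0.03j),(-0.15-0.01j),(0.02-0.16j),-0.03+0.15j], [0.17-0.10j,0.21-0.58j,(0.62+0.27j),(-0.55-0.3j)]] + [[(-0.03-0j), 0.22-0.00j, (-0.54-0j), -0.25-0.00j],[0.02+0.00j, (-0.15+0j), (0.35+0j), (0.17+0j)],[-0.12-0.00j, (0.88-0j), -2.16-0.00j, (-1.02-0j)],[-0.14-0.00j, (1.01-0j), -2.47-0.00j, -1.17-0.00j]]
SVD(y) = [[0.30, -0.87, 0.33, 0.21], [0.22, 0.33, 0.86, -0.32], [-0.56, -0.37, 0.01, -0.74], [-0.74, 0.02, 0.38, 0.55]] @ diag([3.802565595328765, 3.2177630161455553, 2.3476737650299557, 0.07296545852610925]) @ [[-0.07, -0.63, 0.56, 0.54], [0.25, 0.6, 0.76, -0.04], [-0.04, -0.44, 0.31, -0.84], [0.97, -0.21, -0.14, 0.01]]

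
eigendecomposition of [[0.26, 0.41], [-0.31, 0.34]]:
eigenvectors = [[0.75+0.00j, (0.75-0j)], [(0.07+0.65j), (0.07-0.65j)]]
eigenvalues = [(0.3+0.35j), (0.3-0.35j)]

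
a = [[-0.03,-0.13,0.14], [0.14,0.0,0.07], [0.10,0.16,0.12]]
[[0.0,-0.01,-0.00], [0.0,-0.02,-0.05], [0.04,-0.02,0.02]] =a@[[-0.05, -0.10, -0.4], [0.15, -0.01, 0.26], [0.15, -0.07, 0.14]]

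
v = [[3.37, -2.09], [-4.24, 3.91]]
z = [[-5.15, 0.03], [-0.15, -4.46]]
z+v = [[-1.78, -2.06], [-4.39, -0.55]]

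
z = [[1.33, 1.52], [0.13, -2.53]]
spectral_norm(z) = 3.02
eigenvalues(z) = [1.38, -2.58]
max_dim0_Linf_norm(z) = 2.53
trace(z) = -1.20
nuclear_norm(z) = 4.20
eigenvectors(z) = [[1.0, -0.36], [0.03, 0.93]]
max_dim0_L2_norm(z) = 2.95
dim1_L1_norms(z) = [2.85, 2.66]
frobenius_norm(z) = 3.24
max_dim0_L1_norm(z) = 4.05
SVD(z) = [[-0.59, 0.81], [0.81, 0.59]] @ diag([3.017098182095789, 1.1807703246585615]) @ [[-0.23, -0.97], [0.97, -0.23]]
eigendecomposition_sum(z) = [[1.36, 0.53], [0.05, 0.02]] + [[-0.03, 0.99],[0.08, -2.55]]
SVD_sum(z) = [[0.4, 1.73], [-0.55, -2.37]] + [[0.93,  -0.21], [0.68,  -0.16]]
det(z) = -3.56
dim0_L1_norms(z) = [1.46, 4.05]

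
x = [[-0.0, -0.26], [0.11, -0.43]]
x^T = [[-0.00, 0.11], [-0.26, -0.43]]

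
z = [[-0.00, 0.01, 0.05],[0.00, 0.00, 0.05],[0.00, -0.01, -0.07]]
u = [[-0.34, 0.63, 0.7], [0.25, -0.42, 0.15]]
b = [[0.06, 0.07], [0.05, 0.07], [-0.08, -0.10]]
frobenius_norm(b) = 0.18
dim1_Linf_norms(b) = [0.07, 0.07, 0.1]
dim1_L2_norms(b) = [0.09, 0.09, 0.13]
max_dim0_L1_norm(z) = 0.17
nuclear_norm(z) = 0.11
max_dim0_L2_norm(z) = 0.1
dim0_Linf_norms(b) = [0.08, 0.1]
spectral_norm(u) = 1.04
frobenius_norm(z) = 0.10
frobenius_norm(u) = 1.12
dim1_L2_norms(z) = [0.05, 0.05, 0.07]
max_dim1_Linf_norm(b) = 0.1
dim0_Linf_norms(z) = [0.0, 0.01, 0.07]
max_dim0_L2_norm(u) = 0.76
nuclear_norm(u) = 1.47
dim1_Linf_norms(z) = [0.05, 0.05, 0.07]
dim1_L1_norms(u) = [1.67, 0.82]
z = b @ u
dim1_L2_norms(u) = [1.0, 0.51]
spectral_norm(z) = 0.10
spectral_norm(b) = 0.18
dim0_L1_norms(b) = [0.19, 0.24]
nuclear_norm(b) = 0.19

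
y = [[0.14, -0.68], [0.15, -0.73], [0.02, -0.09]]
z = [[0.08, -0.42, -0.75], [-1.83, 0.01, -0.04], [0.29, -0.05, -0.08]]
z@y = [[-0.07, 0.32], [-0.26, 1.24], [0.03, -0.15]]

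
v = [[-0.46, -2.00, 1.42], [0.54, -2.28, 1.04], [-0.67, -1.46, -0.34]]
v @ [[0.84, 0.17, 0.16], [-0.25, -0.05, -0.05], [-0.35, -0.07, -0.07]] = [[-0.38, -0.08, -0.07], [0.66, 0.13, 0.13], [-0.08, -0.02, -0.01]]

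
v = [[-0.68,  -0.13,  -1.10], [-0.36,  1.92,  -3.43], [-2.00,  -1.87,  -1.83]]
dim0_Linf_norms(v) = [2.0, 1.92, 3.43]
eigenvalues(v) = [-3.77, -0.08, 3.26]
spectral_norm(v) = 4.34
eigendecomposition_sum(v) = [[-0.67, -0.34, -0.97], [-1.1, -0.55, -1.6], [-1.75, -0.88, -2.55]] + [[-0.06, 0.01, 0.02], [0.04, -0.01, -0.01], [0.03, -0.01, -0.01]] + [[0.05,0.19,-0.14], [0.70,2.48,-1.82], [-0.28,-0.99,0.73]]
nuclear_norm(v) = 7.46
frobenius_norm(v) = 5.30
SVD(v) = [[-0.28, 0.13, -0.95], [-0.83, -0.53, 0.17], [-0.48, 0.84, 0.26]] @ diag([4.341236469773232, 3.0437088236702032, 0.07417890686028321]) @ [[0.33, -0.15, 0.93], [-0.52, -0.85, 0.05], [0.79, -0.5, -0.36]]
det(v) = 0.98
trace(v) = -0.59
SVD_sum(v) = [[-0.41, 0.19, -1.15], [-1.21, 0.54, -3.35], [-0.70, 0.32, -1.94]] + [[-0.21, -0.35, 0.02], [0.84, 1.38, -0.08], [-1.32, -2.18, 0.12]] + [[-0.06, 0.03, 0.03], [0.01, -0.01, -0.00], [0.02, -0.01, -0.01]]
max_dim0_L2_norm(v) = 4.04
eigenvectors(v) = [[0.31, 0.79, -0.07], [0.51, -0.49, -0.93], [0.81, -0.37, 0.37]]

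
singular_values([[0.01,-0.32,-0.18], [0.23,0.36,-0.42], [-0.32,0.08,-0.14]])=[0.6, 0.36, 0.36]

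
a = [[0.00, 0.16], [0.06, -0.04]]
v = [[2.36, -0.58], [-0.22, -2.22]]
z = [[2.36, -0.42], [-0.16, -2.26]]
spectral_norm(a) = 0.17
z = v + a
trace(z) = 0.10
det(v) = -5.37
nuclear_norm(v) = 4.65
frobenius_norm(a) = 0.18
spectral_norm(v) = 2.52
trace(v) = 0.14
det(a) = -0.01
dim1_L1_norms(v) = [2.94, 2.44]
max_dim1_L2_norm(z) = 2.4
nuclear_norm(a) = 0.22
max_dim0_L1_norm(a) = 0.2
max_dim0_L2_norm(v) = 2.37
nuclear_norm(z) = 4.66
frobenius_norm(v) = 3.30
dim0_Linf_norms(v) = [2.36, 2.22]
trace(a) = -0.04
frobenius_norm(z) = 3.30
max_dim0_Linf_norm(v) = 2.36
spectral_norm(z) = 2.47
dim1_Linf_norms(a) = [0.16, 0.06]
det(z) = -5.40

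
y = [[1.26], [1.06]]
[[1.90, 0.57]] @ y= [[3.00]]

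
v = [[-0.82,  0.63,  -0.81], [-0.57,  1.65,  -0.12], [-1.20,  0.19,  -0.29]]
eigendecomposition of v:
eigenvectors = [[0.71, 0.57, -0.29],[0.16, 0.21, -0.95],[0.69, -0.79, 0.10]]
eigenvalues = [-1.47, 0.53, 1.49]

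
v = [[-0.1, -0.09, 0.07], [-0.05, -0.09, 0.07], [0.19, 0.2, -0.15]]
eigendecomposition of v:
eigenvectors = [[0.41, 0.57, 0.04], [0.34, -0.75, 0.58], [-0.85, -0.33, 0.81]]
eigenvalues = [-0.32, -0.02, 0.0]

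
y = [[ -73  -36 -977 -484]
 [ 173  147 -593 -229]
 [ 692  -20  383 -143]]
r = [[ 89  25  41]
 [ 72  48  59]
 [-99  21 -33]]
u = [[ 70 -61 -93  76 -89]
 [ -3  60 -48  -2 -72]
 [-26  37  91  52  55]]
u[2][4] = 55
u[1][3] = -2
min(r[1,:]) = 48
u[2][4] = 55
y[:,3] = [-484, -229, -143]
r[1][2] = 59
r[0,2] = 41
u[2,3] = 52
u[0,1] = -61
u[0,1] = -61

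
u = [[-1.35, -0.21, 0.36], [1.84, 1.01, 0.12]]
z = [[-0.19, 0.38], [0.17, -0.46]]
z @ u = [[0.96, 0.42, -0.02], [-1.08, -0.50, 0.01]]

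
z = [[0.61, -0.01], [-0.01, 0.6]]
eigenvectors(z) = [[0.85,0.53], [-0.53,0.85]]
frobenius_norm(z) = 0.86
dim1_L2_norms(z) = [0.61, 0.6]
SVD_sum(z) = [[0.45, -0.28], [-0.28, 0.17]] + [[0.16, 0.27], [0.27, 0.43]]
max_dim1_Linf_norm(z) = 0.61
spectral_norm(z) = 0.62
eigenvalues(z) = [0.62, 0.59]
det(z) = 0.37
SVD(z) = [[-0.85, 0.53],  [0.53, 0.85]] @ diag([0.616180339887499, 0.5938196601125011]) @ [[-0.85,  0.53], [0.53,  0.85]]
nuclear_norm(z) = 1.21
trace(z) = 1.21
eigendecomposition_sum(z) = [[0.45, -0.28], [-0.28, 0.17]] + [[0.16,0.27], [0.27,0.43]]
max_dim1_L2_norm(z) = 0.61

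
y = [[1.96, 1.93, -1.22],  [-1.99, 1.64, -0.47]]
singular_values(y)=[3.01, 2.62]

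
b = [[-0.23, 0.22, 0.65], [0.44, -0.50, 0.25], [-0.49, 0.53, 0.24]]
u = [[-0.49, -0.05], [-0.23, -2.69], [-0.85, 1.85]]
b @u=[[-0.49, 0.62],  [-0.31, 1.79],  [-0.09, -0.96]]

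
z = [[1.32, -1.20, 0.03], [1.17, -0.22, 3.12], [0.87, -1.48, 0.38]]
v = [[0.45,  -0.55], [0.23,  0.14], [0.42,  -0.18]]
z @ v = [[0.33, -0.9], [1.79, -1.24], [0.21, -0.75]]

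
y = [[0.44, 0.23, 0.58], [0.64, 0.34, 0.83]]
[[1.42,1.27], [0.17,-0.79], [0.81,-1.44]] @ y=[[1.44,0.76,1.88], [-0.43,-0.23,-0.56], [-0.57,-0.3,-0.73]]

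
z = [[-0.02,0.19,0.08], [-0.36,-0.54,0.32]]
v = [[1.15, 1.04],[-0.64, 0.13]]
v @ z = [[-0.4,-0.34,0.42],[-0.03,-0.19,-0.01]]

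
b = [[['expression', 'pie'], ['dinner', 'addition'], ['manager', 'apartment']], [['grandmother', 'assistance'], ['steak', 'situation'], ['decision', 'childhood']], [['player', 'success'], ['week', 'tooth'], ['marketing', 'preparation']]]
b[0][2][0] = 'manager'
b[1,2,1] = 'childhood'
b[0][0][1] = 'pie'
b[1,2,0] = 'decision'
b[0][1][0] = 'dinner'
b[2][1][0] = 'week'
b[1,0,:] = ['grandmother', 'assistance']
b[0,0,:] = ['expression', 'pie']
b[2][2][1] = 'preparation'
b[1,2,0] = 'decision'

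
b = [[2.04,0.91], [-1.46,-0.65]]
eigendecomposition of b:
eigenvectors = [[0.81, -0.41],[-0.58, 0.91]]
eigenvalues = [1.39, 0.0]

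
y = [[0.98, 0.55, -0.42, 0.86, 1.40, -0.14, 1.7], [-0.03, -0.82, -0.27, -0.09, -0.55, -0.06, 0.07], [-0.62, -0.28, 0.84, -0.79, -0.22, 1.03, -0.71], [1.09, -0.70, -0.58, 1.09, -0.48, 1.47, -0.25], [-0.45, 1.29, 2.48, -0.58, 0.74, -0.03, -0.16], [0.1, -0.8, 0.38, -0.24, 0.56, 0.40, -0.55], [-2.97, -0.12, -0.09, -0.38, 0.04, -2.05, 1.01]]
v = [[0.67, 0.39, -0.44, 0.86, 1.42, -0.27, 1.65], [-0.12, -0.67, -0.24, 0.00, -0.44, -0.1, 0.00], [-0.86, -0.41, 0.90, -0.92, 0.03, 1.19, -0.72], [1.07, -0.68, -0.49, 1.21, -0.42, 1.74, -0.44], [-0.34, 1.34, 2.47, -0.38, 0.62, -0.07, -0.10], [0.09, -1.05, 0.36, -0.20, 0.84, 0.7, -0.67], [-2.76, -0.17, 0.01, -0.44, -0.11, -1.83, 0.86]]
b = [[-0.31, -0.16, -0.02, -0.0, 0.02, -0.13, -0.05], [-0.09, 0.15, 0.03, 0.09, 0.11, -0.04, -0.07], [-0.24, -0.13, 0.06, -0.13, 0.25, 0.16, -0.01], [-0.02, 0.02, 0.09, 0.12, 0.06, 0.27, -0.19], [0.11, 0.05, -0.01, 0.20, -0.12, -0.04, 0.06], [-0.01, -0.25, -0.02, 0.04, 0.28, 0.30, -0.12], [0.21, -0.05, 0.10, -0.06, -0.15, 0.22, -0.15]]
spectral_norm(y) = 4.37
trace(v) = 4.29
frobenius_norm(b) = 1.00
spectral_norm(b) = 0.68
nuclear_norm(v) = 14.26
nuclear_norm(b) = 2.16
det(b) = 0.00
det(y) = -15.58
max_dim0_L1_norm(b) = 1.16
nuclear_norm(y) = 13.95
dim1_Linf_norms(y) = [1.7, 0.82, 1.03, 1.47, 2.48, 0.8, 2.97]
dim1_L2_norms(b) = [0.38, 0.24, 0.43, 0.37, 0.27, 0.5, 0.39]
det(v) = -18.96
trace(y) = 4.24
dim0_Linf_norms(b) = [0.31, 0.25, 0.1, 0.2, 0.28, 0.3, 0.19]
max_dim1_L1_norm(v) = 6.18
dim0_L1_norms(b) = [0.99, 0.81, 0.33, 0.64, 0.99, 1.16, 0.65]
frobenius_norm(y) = 6.48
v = y + b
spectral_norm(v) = 4.23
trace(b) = 0.05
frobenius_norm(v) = 6.46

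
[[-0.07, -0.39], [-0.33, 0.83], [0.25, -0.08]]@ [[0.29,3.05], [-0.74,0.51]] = [[0.27, -0.41], [-0.71, -0.58], [0.13, 0.72]]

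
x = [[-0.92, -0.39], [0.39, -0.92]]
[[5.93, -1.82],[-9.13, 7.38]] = x @[[-9.03, 4.56], [6.1, -6.09]]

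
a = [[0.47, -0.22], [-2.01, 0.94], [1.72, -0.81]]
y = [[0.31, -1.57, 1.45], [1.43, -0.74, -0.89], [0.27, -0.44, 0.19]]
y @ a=[[5.8, -2.72], [0.63, -0.29], [1.34, -0.63]]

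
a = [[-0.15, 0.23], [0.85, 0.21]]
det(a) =-0.227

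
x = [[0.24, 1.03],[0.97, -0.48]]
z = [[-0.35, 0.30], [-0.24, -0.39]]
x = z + [[0.59,0.73], [1.21,-0.09]]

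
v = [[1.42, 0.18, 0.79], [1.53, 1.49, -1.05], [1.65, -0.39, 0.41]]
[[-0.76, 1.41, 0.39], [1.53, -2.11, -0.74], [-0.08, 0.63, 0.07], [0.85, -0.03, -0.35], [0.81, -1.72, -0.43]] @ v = [[1.72, 1.81, -1.92], [-2.28, -2.58, 3.12], [0.97, 0.90, -0.7], [0.58, 0.24, 0.56], [-2.19, -2.25, 2.27]]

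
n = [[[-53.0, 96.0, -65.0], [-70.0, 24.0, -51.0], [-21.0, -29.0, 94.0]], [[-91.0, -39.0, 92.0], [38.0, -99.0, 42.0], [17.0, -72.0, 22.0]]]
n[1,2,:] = [17.0, -72.0, 22.0]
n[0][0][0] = -53.0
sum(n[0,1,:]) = -97.0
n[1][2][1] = -72.0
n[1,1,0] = 38.0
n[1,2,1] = -72.0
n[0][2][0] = -21.0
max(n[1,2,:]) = 22.0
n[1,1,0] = 38.0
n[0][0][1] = 96.0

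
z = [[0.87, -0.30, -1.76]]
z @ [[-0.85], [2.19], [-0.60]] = [[-0.34]]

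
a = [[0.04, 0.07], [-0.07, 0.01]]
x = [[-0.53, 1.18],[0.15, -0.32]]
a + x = [[-0.49, 1.25], [0.08, -0.31]]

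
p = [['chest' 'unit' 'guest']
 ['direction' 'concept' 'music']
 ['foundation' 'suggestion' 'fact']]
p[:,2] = ['guest', 'music', 'fact']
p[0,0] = 'chest'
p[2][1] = 'suggestion'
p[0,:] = ['chest', 'unit', 'guest']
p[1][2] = 'music'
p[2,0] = 'foundation'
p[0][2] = 'guest'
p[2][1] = 'suggestion'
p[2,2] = 'fact'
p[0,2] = 'guest'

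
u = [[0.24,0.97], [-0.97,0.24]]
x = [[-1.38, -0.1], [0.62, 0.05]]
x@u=[[-0.23, -1.36], [0.10, 0.61]]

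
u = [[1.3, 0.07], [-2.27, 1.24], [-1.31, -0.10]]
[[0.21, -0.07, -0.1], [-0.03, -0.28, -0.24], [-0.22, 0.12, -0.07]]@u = [[0.56, -0.06], [0.91, -0.33], [-0.47, 0.14]]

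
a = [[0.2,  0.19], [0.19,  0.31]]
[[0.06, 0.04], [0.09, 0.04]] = a@[[0.03, 0.20],[0.27, 0.01]]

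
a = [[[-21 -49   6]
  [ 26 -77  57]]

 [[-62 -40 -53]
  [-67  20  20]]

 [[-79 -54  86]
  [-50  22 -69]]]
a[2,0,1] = -54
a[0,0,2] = 6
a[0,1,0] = 26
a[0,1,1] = -77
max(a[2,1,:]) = 22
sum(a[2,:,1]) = -32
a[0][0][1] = -49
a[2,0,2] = 86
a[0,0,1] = -49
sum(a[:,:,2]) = 47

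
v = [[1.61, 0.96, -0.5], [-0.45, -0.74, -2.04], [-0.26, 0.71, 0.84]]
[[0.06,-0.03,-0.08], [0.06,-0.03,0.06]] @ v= [[0.13, 0.02, -0.04], [0.09, 0.12, 0.08]]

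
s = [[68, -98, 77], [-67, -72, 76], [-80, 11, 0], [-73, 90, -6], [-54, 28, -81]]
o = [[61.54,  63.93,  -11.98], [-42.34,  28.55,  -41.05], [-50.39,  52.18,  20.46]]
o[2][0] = -50.39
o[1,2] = -41.05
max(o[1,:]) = 28.55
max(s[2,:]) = 11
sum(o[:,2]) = -32.57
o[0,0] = 61.54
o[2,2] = 20.46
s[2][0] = -80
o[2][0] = -50.39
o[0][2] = -11.98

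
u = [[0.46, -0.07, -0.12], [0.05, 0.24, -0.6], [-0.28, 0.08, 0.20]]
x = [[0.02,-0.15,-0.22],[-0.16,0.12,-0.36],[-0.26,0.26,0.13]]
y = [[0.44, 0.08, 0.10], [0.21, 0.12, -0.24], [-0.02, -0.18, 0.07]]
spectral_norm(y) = 0.51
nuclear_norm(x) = 0.95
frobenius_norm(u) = 0.88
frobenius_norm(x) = 0.63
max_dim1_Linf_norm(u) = 0.6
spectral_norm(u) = 0.72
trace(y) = 0.63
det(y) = -0.02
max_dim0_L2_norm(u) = 0.64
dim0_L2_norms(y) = [0.49, 0.23, 0.27]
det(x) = -0.01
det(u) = 0.02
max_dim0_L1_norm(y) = 0.67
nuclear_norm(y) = 0.94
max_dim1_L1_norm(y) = 0.62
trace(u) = 0.90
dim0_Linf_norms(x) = [0.26, 0.26, 0.36]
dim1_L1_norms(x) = [0.39, 0.64, 0.65]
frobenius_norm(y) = 0.60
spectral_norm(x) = 0.45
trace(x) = 0.27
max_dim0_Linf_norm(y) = 0.44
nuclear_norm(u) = 1.29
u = y + x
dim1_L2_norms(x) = [0.27, 0.41, 0.39]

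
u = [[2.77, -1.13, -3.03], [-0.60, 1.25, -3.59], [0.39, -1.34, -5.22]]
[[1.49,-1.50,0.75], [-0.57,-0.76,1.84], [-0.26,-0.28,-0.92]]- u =[[-1.28, -0.37, 3.78], [0.03, -2.01, 5.43], [-0.65, 1.06, 4.30]]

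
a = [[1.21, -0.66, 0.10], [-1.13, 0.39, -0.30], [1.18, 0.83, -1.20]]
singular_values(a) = [2.11, 1.56, 0.22]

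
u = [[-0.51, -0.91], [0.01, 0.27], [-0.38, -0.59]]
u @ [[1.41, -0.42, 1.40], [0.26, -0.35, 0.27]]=[[-0.96, 0.53, -0.96], [0.08, -0.1, 0.09], [-0.69, 0.37, -0.69]]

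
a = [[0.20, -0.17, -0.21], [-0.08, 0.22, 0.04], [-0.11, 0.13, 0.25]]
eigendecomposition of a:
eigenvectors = [[-0.72, 0.88, -0.42],  [0.35, 0.39, -0.75],  [0.6, 0.25, 0.51]]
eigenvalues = [0.46, 0.07, 0.15]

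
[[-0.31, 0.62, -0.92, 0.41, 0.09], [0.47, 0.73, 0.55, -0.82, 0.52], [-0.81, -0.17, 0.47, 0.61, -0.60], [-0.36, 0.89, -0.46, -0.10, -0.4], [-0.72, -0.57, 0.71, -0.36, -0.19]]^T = [[-0.31, 0.47, -0.81, -0.36, -0.72], [0.62, 0.73, -0.17, 0.89, -0.57], [-0.92, 0.55, 0.47, -0.46, 0.71], [0.41, -0.82, 0.61, -0.10, -0.36], [0.09, 0.52, -0.60, -0.4, -0.19]]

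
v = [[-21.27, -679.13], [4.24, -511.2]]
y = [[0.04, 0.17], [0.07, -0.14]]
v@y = [[-48.39, 91.46], [-35.61, 72.29]]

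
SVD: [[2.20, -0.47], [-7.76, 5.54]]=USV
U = [[-0.21, 0.98], [0.98, 0.21]]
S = [9.76, 0.88]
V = [[-0.83, 0.56], [0.56, 0.83]]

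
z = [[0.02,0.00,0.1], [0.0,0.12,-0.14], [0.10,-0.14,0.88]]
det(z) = 0.00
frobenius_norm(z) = 0.92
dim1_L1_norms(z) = [0.12, 0.26, 1.12]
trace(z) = 1.02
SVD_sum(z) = [[0.01, -0.02, 0.1], [-0.02, 0.03, -0.15], [0.1, -0.15, 0.88]] + [[0.00, 0.02, 0.0], [0.02, 0.09, 0.01], [0.0, 0.01, 0.0]] + [[0.01, -0.00, -0.00], [-0.0, 0.0, 0.0], [-0.0, 0.0, 0.0]]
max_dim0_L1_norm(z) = 1.12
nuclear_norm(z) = 1.02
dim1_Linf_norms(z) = [0.1, 0.14, 0.88]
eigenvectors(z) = [[0.11, 0.98, -0.19], [-0.17, -0.17, -0.97], [0.98, -0.14, -0.15]]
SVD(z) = [[-0.11, -0.19, -0.98], [0.17, -0.97, 0.17], [-0.98, -0.15, 0.14]] @ diag([0.9157928215434467, 0.09843899679395388, 0.005768181662599503]) @ [[-0.11, 0.17, -0.98], [-0.19, -0.97, -0.15], [-0.98, 0.17, 0.14]]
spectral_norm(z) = 0.92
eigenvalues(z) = [0.92, 0.01, 0.1]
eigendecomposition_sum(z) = [[0.01, -0.02, 0.10], [-0.02, 0.03, -0.15], [0.10, -0.15, 0.88]] + [[0.01, -0.0, -0.0],[-0.0, 0.00, 0.00],[-0.0, 0.0, 0.00]] + [[0.0, 0.02, 0.00], [0.02, 0.09, 0.01], [0.00, 0.01, 0.00]]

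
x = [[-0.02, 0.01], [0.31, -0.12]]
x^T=[[-0.02,  0.31], [0.01,  -0.12]]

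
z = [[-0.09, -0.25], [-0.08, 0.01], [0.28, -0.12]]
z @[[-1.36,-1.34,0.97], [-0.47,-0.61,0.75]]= [[0.24,0.27,-0.27], [0.10,0.10,-0.07], [-0.32,-0.3,0.18]]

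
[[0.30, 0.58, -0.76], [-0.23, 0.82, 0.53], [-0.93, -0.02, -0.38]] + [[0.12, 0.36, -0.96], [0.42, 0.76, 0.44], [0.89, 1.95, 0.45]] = [[0.42, 0.94, -1.72], [0.19, 1.58, 0.97], [-0.04, 1.93, 0.07]]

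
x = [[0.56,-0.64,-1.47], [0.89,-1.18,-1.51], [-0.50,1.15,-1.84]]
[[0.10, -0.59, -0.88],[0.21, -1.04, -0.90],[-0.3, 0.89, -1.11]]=x @ [[0.55, 0.12, 0.09], [0.12, 0.91, 0.05], [0.09, 0.05, 0.61]]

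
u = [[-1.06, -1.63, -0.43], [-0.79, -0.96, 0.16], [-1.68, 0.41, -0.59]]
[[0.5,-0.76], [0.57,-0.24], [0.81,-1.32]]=u @ [[-0.63, 0.52],[-0.01, -0.06],[0.42, 0.71]]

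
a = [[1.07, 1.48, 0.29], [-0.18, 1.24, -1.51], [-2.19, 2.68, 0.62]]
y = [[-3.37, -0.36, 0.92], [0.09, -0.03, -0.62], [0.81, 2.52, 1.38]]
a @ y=[[-3.24, 0.3, 0.47], [-0.50, -3.78, -3.02], [8.12, 2.27, -2.82]]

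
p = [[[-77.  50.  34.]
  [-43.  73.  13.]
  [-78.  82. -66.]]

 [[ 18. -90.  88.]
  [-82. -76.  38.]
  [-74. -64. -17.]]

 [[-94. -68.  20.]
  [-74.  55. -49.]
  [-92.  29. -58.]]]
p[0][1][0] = -43.0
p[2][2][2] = -58.0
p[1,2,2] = -17.0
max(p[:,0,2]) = 88.0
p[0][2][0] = -78.0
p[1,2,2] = -17.0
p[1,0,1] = -90.0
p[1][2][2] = -17.0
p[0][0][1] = 50.0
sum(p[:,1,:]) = -145.0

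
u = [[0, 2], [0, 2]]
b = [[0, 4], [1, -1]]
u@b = [[2, -2], [2, -2]]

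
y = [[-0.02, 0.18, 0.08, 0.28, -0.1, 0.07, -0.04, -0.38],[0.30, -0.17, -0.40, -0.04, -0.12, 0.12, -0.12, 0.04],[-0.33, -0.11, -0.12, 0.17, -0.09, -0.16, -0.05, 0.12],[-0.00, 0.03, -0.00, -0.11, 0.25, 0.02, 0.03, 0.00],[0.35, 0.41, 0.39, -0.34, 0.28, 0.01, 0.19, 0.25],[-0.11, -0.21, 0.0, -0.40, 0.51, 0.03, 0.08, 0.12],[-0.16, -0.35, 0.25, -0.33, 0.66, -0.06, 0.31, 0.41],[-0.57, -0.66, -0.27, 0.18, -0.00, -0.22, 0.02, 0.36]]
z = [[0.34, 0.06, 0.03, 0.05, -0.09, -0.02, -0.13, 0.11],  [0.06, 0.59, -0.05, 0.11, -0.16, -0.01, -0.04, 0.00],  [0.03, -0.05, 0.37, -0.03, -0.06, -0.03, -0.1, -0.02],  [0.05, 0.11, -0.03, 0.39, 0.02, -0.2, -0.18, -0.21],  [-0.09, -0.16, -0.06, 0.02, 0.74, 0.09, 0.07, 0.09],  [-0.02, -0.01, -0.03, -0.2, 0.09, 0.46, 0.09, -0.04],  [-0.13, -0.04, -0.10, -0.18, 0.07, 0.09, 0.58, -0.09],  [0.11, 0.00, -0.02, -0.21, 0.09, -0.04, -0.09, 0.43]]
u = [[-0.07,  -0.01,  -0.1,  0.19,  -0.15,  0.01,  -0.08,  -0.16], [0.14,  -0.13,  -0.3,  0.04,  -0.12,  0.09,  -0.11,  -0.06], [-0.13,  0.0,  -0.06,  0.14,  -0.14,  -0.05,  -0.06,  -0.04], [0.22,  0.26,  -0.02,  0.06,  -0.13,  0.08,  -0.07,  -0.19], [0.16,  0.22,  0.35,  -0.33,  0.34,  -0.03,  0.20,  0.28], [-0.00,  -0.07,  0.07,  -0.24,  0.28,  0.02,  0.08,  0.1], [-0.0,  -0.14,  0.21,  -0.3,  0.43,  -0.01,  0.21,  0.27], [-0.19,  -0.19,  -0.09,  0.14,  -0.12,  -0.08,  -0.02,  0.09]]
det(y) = -0.00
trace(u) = 0.46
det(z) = 0.00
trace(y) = 0.56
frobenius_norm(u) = 1.35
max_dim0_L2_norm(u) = 0.68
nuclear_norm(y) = 4.08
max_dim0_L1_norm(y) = 2.12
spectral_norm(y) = 1.38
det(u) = -0.00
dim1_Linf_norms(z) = [0.34, 0.59, 0.37, 0.39, 0.74, 0.46, 0.58, 0.43]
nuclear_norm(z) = 3.90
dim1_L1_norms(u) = [0.77, 0.99, 0.62, 1.03, 1.91, 0.86, 1.57, 0.92]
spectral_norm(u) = 1.15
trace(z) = 3.90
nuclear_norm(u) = 2.36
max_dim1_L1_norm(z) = 1.32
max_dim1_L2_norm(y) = 1.02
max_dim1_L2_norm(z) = 0.78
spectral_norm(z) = 0.99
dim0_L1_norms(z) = [0.83, 1.02, 0.69, 1.19, 1.32, 0.94, 1.28, 0.99]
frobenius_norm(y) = 2.05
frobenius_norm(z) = 1.60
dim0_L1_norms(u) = [0.91, 1.02, 1.2, 1.44, 1.71, 0.37, 0.83, 1.19]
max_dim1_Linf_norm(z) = 0.74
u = z @ y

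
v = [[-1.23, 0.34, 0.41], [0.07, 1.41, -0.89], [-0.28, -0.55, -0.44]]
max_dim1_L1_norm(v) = 2.37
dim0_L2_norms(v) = [1.26, 1.55, 1.07]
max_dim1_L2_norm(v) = 1.67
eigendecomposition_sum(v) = [[(-0.62-0.5j), (0.11+0.33j), 0.23+1.06j], [(-0.01-0.18j), -0.04+0.07j, -0.14+0.20j], [(-0.13-0.52j), (-0.07+0.22j), -0.30+0.65j]] + [[(-0.62+0.5j), (0.11-0.33j), 0.23-1.06j], [(-0.01+0.18j), (-0.04-0.07j), (-0.14-0.2j)], [-0.13+0.52j, (-0.07-0.22j), (-0.3-0.65j)]] + [[(0.01-0j),(0.12+0j),(-0.05+0j)], [0.10-0.00j,(1.48+0j),-0.61+0.00j], [(-0.03+0j),-0.40-0.00j,(0.17-0j)]]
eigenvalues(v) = [(-0.96+0.22j), (-0.96-0.22j), (1.66+0j)]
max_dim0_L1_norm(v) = 2.3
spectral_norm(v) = 1.69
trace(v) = -0.26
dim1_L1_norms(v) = [1.98, 2.37, 1.27]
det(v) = 1.61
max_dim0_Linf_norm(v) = 1.41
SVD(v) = [[-0.03, -1.00, -0.01], [-0.98, 0.03, -0.17], [0.17, 0.01, -0.98]] @ diag([1.6903880009300827, 1.3401039807744743, 0.7091612842111487]) @ [[-0.05,-0.88,0.47], [0.92,-0.22,-0.33], [0.4,0.41,0.82]]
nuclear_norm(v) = 3.74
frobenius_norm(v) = 2.27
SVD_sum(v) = [[0.0, 0.05, -0.02], [0.08, 1.47, -0.77], [-0.01, -0.26, 0.14]] + [[-1.23, 0.3, 0.44], [0.04, -0.01, -0.01], [0.01, -0.0, -0.0]] + [[-0.00, -0.00, -0.01],[-0.05, -0.05, -0.10],[-0.28, -0.29, -0.57]]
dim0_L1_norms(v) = [1.58, 2.3, 1.74]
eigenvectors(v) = [[0.82+0.00j, 0.82-0.00j, 0.08+0.00j],[(0.13+0.14j), 0.13-0.14j, (0.96+0j)],[(0.44+0.33j), 0.44-0.33j, -0.26+0.00j]]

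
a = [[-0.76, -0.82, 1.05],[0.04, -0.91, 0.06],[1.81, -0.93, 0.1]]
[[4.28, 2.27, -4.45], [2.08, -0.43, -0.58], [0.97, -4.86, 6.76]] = a @ [[-0.69, -2.51, 4.17], [-2.19, 0.41, 0.78], [1.87, 0.67, -0.61]]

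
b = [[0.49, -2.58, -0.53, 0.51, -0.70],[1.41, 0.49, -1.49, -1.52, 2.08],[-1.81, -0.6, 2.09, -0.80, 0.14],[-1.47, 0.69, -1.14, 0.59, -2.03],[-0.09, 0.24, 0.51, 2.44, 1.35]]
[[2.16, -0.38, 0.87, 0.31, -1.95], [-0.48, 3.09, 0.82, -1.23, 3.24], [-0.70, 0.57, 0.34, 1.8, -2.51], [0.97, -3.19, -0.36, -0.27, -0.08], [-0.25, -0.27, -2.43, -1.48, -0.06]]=b@ [[-0.14, 0.33, 0.18, -0.01, 0.34], [-0.65, -0.22, -0.37, -0.23, 0.82], [-0.55, 0.18, -0.07, 0.63, -0.77], [0.2, -0.65, -0.79, -0.48, -0.18], [-0.23, 0.97, -0.27, -0.43, 0.45]]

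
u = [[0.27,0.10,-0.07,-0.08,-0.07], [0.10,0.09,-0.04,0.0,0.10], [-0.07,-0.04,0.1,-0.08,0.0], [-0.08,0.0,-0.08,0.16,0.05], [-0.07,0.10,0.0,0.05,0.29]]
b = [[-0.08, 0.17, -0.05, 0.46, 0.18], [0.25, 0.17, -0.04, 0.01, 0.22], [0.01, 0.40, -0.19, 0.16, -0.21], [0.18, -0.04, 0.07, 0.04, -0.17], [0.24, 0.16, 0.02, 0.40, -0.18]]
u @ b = [[-0.03, 0.03, -0.01, 0.08, 0.11],[0.04, 0.03, 0.00, 0.08, 0.03],[-0.02, 0.02, -0.02, -0.02, -0.03],[0.05, -0.04, 0.03, -0.02, -0.03],[0.11, 0.05, 0.01, 0.09, -0.05]]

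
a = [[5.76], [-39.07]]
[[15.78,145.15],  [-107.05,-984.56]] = a@[[2.74, 25.20]]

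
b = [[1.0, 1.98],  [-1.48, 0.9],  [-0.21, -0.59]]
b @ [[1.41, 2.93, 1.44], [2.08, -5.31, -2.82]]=[[5.53, -7.58, -4.14],[-0.21, -9.12, -4.67],[-1.52, 2.52, 1.36]]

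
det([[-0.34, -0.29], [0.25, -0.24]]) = 0.154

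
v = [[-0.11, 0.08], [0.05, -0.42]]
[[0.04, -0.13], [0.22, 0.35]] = v @ [[-0.85, 0.61], [-0.62, -0.76]]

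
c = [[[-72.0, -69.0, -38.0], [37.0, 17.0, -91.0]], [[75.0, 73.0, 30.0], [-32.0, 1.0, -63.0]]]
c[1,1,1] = 1.0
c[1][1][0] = -32.0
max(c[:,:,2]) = 30.0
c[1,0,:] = [75.0, 73.0, 30.0]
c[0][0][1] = -69.0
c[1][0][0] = 75.0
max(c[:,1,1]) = 17.0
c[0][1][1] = 17.0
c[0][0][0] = -72.0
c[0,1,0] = 37.0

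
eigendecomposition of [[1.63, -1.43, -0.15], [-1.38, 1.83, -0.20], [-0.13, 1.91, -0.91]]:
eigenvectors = [[-0.67, 0.43, 0.19], [0.66, 0.41, 0.19], [0.34, 0.81, 0.96]]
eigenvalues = [3.12, -0.02, -0.56]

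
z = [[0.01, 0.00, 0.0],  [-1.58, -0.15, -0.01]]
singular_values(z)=[1.59, 0.0]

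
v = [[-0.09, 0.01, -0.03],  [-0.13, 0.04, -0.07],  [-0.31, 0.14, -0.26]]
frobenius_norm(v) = 0.46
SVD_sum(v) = [[-0.07, 0.03, -0.05], [-0.11, 0.05, -0.09], [-0.32, 0.13, -0.25]] + [[-0.02, -0.02, 0.02], [-0.02, -0.01, 0.02], [0.01, 0.01, -0.01]] + [[0.00, -0.00, -0.0],  [-0.0, 0.0, 0.0],  [0.00, -0.00, -0.00]]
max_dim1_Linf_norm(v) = 0.31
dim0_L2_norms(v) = [0.35, 0.15, 0.27]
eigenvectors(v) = [[0.15, 0.63, 0.08], [0.28, 0.37, -0.84], [0.95, -0.69, -0.53]]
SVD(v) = [[-0.19, -0.77, -0.61], [-0.33, -0.54, 0.78], [-0.93, 0.35, -0.15]] @ diag([0.4621004225078052, 0.047320775843615284, 0.004893229165515648]) @ [[0.75, -0.31, 0.58], [0.66, 0.41, -0.63], [-0.04, 0.86, 0.52]]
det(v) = 0.00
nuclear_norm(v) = 0.51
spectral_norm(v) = 0.46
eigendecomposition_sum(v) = [[-0.05, 0.02, -0.04], [-0.1, 0.04, -0.07], [-0.35, 0.13, -0.25]] + [[-0.04, -0.01, 0.01],[-0.02, -0.00, 0.0],[0.04, 0.01, -0.01]] + [[0.0, -0.0, 0.00], [-0.01, 0.01, -0.0], [-0.00, 0.01, -0.00]]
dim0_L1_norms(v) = [0.53, 0.19, 0.36]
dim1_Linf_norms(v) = [0.09, 0.13, 0.31]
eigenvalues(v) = [-0.27, -0.05, 0.01]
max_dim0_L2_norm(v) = 0.35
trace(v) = -0.31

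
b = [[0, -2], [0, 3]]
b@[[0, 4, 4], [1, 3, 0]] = [[-2, -6, 0], [3, 9, 0]]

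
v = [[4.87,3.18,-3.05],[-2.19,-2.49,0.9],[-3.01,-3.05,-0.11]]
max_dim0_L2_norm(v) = 6.13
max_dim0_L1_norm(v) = 10.07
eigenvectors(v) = [[0.89,  -0.32,  0.6], [-0.30,  -0.22,  -0.43], [-0.34,  -0.92,  0.68]]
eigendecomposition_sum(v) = [[5.09, 3.19, -2.49], [-1.73, -1.08, 0.85], [-1.98, -1.24, 0.97]] + [[-0.44, -1.01, -0.25], [-0.3, -0.69, -0.17], [-1.29, -2.95, -0.73]] + [[0.22, 1.01, -0.31], [-0.16, -0.72, 0.22], [0.25, 1.14, -0.35]]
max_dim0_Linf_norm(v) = 4.87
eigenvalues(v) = [4.97, -1.85, -0.85]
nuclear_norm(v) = 10.77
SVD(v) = [[-0.78, 0.59, 0.21], [0.41, 0.21, 0.89], [0.48, 0.78, -0.41]] @ diag([8.316079215027255, 1.982742869404637, 0.47355802518462714]) @ [[-0.74, -0.60, 0.32], [0.04, -0.51, -0.86], [0.68, -0.62, 0.4]]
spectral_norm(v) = 8.32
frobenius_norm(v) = 8.56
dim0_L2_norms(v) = [6.13, 5.06, 3.18]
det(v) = 7.81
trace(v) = 2.27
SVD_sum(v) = [[4.76, 3.85, -2.08], [-2.49, -2.01, 1.09], [-2.94, -2.38, 1.29]] + [[0.05, -0.60, -1.01],[0.02, -0.22, -0.36],[0.06, -0.79, -1.32]] + [[0.07, -0.06, 0.04], [0.28, -0.26, 0.17], [-0.13, 0.12, -0.08]]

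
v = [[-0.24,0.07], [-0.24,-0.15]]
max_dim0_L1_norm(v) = 0.48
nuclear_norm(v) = 0.50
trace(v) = -0.39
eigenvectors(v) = [[-0.16+0.45j, -0.16-0.45j], [-0.88+0.00j, -0.88-0.00j]]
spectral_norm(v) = 0.35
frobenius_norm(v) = 0.38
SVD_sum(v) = [[-0.22, -0.05], [-0.26, -0.05]] + [[-0.02, 0.12], [0.02, -0.10]]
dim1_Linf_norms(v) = [0.24, 0.24]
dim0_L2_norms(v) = [0.34, 0.17]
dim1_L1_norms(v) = [0.31, 0.39]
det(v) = 0.05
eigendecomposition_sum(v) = [[-0.12+0.02j, (0.04+0.06j)],[(-0.12-0.19j), (-0.07+0.1j)]] + [[(-0.12-0.02j), 0.04-0.06j], [-0.12+0.19j, (-0.07-0.1j)]]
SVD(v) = [[-0.64, -0.77], [-0.77, 0.64]] @ diag([0.3452752944499798, 0.15292145383326627]) @ [[0.98,  0.2], [0.2,  -0.98]]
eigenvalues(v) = [(-0.19+0.12j), (-0.19-0.12j)]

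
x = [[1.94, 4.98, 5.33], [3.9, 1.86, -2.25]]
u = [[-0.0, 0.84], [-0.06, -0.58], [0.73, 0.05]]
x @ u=[[3.59, -0.99], [-1.75, 2.08]]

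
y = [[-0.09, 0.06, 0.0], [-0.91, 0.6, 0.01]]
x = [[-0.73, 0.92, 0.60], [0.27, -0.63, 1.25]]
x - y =[[-0.64,0.86,0.60],[1.18,-1.23,1.24]]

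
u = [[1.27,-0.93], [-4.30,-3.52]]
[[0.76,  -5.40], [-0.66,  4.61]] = u @ [[0.39, -2.75], [-0.29, 2.05]]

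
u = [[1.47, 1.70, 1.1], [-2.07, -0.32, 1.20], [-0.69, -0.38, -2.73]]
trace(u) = -1.58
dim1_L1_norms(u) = [4.27, 3.59, 3.8]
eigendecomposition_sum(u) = [[0.73+0.77j, 0.85-0.22j, (0.51-0.1j)], [-1.17+0.41j, (-0.18+1.01j), -0.14+0.60j], [(-0.11-0.16j), -0.16+0.01j, -0.09+0.00j]] + [[(0.73-0.77j), 0.85+0.22j, (0.51+0.1j)], [(-1.17-0.41j), (-0.18-1.01j), -0.14-0.60j], [-0.11+0.16j, -0.16-0.01j, (-0.09-0j)]] + [[(0.01+0j),0j,(0.07+0j)], [(0.28+0j),(0.04+0j),(1.48+0j)], [(-0.48-0j),-0.07-0.00j,(-2.54-0j)]]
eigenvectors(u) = [[(0.27+0.59j), 0.27-0.59j, -0.02+0.00j], [(-0.76+0j), -0.76-0.00j, (-0.5+0j)], [-0.03-0.11j, -0.03+0.11j, 0.86+0.00j]]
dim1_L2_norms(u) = [2.5, 2.41, 2.84]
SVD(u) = [[-0.64, 0.37, 0.67], [0.02, -0.87, 0.49], [0.77, 0.33, 0.55]] @ diag([3.4525361005634374, 2.727396647756819, 0.8960479898482456]) @ [[-0.44, -0.40, -0.8], [0.77, 0.28, -0.57], [-0.46, 0.87, -0.19]]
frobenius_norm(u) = 4.49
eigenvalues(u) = [(0.45+1.78j), (0.45-1.78j), (-2.49+0j)]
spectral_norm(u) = 3.45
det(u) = -8.44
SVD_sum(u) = [[0.97, 0.89, 1.78], [-0.03, -0.03, -0.06], [-1.16, -1.06, -2.13]] + [[0.77, 0.28, -0.57],[-1.84, -0.68, 1.34],[0.70, 0.26, -0.51]] + [[-0.28, 0.53, -0.11], [-0.20, 0.38, -0.08], [-0.22, 0.43, -0.09]]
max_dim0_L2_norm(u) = 3.18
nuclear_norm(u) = 7.08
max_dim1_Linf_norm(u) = 2.73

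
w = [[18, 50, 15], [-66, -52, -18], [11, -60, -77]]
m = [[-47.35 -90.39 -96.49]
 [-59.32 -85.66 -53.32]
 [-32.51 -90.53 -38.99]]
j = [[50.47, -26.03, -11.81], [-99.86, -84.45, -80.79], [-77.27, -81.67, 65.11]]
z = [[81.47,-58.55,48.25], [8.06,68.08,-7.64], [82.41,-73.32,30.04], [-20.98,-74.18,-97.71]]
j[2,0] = -77.27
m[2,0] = -32.51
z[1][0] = 8.06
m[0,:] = [-47.35, -90.39, -96.49]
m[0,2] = -96.49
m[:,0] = [-47.35, -59.32, -32.51]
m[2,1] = -90.53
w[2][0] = 11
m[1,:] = [-59.32, -85.66, -53.32]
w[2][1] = -60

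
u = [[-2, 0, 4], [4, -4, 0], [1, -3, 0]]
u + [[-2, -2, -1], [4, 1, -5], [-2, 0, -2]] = [[-4, -2, 3], [8, -3, -5], [-1, -3, -2]]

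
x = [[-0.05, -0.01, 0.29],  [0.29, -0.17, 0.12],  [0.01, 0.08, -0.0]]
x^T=[[-0.05, 0.29, 0.01], [-0.01, -0.17, 0.08], [0.29, 0.12, -0.0]]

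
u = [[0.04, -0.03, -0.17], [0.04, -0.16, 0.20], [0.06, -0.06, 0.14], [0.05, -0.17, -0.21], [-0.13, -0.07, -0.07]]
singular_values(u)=[0.37, 0.26, 0.15]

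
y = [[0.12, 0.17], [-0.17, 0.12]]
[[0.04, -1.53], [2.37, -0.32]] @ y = [[0.26, -0.18], [0.34, 0.36]]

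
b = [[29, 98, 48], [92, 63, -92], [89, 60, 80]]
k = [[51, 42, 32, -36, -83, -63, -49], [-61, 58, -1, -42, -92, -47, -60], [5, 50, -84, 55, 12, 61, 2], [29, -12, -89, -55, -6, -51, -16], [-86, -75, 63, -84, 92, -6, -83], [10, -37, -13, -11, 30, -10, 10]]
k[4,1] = -75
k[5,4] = 30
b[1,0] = 92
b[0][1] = 98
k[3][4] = -6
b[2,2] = 80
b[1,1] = 63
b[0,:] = [29, 98, 48]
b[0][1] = 98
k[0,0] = 51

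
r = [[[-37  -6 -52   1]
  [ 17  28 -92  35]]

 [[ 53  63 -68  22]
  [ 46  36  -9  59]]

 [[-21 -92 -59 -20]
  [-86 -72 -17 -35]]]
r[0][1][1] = 28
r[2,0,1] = -92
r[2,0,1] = -92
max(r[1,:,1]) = 63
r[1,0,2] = -68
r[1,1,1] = 36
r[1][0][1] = 63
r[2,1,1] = -72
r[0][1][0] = 17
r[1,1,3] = 59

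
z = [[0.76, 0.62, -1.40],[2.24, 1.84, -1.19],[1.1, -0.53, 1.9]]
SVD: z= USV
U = [[-0.46, -0.19, -0.87], [-0.86, 0.34, 0.38], [0.23, 0.92, -0.32]]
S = [3.53, 2.29, 0.4]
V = [[-0.57,-0.56,0.59], [0.71,0.01,0.70], [-0.40,0.83,0.4]]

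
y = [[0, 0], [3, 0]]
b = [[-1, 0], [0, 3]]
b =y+[[-1, 0], [-3, 3]]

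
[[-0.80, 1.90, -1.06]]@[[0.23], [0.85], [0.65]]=[[0.74]]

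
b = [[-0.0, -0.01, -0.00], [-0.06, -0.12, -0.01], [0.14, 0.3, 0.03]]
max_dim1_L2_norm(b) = 0.33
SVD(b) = [[-0.03, 0.75, 0.66], [-0.37, -0.62, 0.69], [0.93, -0.23, 0.30]] @ diag([0.3587003754229429, 0.005466145790692436, 0.002040078830499753]) @ [[0.42, 0.9, 0.09], [0.90, -0.41, -0.13], [0.08, -0.13, 0.99]]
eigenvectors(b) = [[-0.04+0.00j, -0.22+0.27j, -0.22-0.27j], [(-0.39+0j), 0.17-0.13j, 0.17+0.13j], [0.92+0.00j, (-0.91+0j), -0.91-0.00j]]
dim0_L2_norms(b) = [0.15, 0.32, 0.03]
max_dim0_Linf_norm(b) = 0.3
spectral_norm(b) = 0.36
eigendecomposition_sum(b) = [[-0.01+0.00j, -0.01+0.00j, -0.00+0.00j], [(-0.06+0j), -0.12+0.00j, -0.01+0.00j], [0.14-0.00j, (0.28-0j), 0.02-0.00j]] + [[0j, -0j, 0.00-0.00j],[-0.00-0.00j, -0.00+0.00j, (-0+0j)],[0.00+0.01j, (0.01-0.01j), 0.00-0.00j]] + [[-0j, 0.00+0.00j, 0j], [(-0+0j), -0.00-0.00j, -0.00-0.00j], [-0.01j, 0.01+0.01j, 0.00+0.00j]]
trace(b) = -0.09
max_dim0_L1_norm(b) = 0.43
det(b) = -0.00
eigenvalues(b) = [(-0.1+0j), (0.01+0j), (0.01-0j)]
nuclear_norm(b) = 0.37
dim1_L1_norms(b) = [0.01, 0.19, 0.47]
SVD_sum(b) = [[-0.0, -0.01, -0.0], [-0.06, -0.12, -0.01], [0.14, 0.30, 0.03]] + [[0.0, -0.0, -0.00], [-0.0, 0.0, 0.0], [-0.0, 0.00, 0.00]] + [[0.0, -0.0, 0.00], [0.0, -0.0, 0.00], [0.0, -0.00, 0.0]]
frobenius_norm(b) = 0.36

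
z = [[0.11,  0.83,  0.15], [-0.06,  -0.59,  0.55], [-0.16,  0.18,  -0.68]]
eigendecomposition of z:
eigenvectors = [[(-0.91+0j),  (-0.91-0j),  0.43+0.00j], [(0.16-0.28j),  0.16+0.28j,  (-0.69+0j)], [0.20-0.18j,  (0.2+0.18j),  0.58+0.00j]]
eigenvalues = [(-0.07+0.29j), (-0.07-0.29j), (-1.01+0j)]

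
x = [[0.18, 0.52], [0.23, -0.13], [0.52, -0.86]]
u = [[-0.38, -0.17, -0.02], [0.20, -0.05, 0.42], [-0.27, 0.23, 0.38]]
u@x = [[-0.12, -0.16], [0.24, -0.25], [0.2, -0.50]]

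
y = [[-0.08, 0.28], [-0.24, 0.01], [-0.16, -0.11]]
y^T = [[-0.08, -0.24, -0.16], [0.28, 0.01, -0.11]]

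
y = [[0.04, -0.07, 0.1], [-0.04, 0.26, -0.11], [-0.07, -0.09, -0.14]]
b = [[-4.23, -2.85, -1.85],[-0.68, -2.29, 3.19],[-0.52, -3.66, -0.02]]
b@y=[[0.07, -0.28, 0.15],[-0.16, -0.83, -0.26],[0.13, -0.91, 0.35]]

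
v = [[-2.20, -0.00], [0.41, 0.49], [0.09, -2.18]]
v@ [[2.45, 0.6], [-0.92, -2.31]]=[[-5.39,-1.32],[0.55,-0.89],[2.23,5.09]]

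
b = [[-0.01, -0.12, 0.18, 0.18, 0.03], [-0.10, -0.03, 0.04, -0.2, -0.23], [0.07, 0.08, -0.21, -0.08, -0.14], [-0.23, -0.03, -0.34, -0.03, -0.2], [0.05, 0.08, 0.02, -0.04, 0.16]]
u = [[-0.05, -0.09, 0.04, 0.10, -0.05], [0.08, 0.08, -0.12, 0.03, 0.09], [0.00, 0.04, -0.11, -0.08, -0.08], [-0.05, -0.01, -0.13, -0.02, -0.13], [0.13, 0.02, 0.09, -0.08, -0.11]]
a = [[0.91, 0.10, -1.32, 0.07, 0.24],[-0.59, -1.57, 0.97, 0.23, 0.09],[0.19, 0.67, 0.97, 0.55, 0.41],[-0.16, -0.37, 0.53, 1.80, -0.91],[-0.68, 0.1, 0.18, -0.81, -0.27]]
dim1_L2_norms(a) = [1.63, 1.95, 1.38, 2.12, 1.11]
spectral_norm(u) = 0.25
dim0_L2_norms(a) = [1.3, 1.75, 1.98, 2.06, 1.07]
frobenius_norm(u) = 0.41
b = a @ u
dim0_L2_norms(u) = [0.17, 0.13, 0.23, 0.16, 0.21]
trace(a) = 1.84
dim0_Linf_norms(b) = [0.23, 0.12, 0.34, 0.2, 0.23]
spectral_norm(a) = 2.63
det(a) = -0.05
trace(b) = -0.12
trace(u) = -0.21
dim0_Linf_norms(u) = [0.13, 0.09, 0.13, 0.1, 0.13]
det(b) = -0.00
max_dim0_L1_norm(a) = 3.97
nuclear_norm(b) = 1.30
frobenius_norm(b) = 0.72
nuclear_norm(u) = 0.79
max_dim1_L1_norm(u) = 0.43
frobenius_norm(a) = 3.75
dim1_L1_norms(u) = [0.33, 0.4, 0.31, 0.34, 0.43]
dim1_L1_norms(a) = [2.64, 3.45, 2.79, 3.77, 2.04]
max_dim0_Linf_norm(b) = 0.34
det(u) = 0.00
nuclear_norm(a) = 7.14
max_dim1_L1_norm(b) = 0.83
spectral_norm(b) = 0.57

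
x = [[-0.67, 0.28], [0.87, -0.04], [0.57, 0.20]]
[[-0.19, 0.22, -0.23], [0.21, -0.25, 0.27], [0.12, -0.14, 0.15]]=x@[[0.24, -0.28, 0.30], [-0.10, 0.11, -0.12]]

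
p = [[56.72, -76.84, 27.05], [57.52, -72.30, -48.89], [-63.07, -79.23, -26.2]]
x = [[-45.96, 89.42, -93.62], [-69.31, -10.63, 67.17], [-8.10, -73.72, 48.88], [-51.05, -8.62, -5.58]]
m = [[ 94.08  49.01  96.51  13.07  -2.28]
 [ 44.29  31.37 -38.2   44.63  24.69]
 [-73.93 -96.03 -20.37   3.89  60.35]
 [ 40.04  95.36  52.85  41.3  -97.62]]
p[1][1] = -72.3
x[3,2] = -5.58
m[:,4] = [-2.28, 24.69, 60.35, -97.62]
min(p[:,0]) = -63.07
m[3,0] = 40.04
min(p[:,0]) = -63.07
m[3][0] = 40.04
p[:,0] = [56.72, 57.52, -63.07]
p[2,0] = -63.07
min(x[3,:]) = -51.05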